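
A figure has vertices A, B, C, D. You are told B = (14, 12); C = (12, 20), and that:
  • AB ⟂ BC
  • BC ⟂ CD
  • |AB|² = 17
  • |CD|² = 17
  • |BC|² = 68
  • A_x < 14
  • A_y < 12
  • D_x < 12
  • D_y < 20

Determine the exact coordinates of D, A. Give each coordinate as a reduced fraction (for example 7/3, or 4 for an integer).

1. D_x = 8  [[BC ⟂ CD ⇒ -2x+8y-136=0] ∩ [|D−(12, 20)|²=17]]
2. D_y = 19  [[BC ⟂ CD ⇒ -2x+8y-136=0] ∩ [|D−(12, 20)|²=17]]
   so D = (8, 19)
3. A_x = 10  [[AB ⟂ BC ⇒ 2x-8y+68=0] ∩ [|A−(14, 12)|²=17]]
4. A_y = 11  [[AB ⟂ BC ⇒ 2x-8y+68=0] ∩ [|A−(14, 12)|²=17]]
   so A = (10, 11)

D = (8, 19)
A = (10, 11)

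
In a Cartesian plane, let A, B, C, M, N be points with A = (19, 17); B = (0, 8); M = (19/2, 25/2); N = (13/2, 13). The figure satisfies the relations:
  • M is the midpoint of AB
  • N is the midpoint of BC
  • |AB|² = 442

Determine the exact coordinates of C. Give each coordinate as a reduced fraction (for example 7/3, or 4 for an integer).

C = (13, 18)

1. C_x = 13  [C = 2·N−B = 2·(13/2, 13)−(0, 8)]
2. C_y = 18  [C = 2·N−B = 2·(13/2, 13)−(0, 8)]
   so C = (13, 18)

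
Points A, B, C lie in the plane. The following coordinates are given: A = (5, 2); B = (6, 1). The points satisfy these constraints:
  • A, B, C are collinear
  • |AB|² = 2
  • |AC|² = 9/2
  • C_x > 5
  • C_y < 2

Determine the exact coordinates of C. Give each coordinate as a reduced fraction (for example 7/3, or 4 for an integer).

C = (13/2, 1/2)

1. C_x = 13/2  [[A, B, C are collinear ⇒ 1x+1y-7=0] ∩ [|C−(5, 2)|²=9/2]]
2. C_y = 1/2  [[A, B, C are collinear ⇒ 1x+1y-7=0] ∩ [|C−(5, 2)|²=9/2]]
   so C = (13/2, 1/2)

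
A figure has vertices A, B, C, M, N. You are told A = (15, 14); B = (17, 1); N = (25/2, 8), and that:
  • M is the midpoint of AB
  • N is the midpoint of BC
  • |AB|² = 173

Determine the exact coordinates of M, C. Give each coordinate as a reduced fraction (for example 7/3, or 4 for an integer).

1. M_x = 16  [2·M = A+B = (15, 14)+(17, 1)]
2. M_y = 15/2  [2·M = A+B = (15, 14)+(17, 1)]
   so M = (16, 15/2)
3. C_x = 8  [C = 2·N−B = 2·(25/2, 8)−(17, 1)]
4. C_y = 15  [C = 2·N−B = 2·(25/2, 8)−(17, 1)]
   so C = (8, 15)

M = (16, 15/2)
C = (8, 15)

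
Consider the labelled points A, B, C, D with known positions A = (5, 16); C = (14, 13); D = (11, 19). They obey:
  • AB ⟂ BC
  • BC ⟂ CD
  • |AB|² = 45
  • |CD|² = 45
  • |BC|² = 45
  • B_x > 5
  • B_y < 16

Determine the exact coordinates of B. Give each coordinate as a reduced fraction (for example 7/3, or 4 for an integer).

1. B_x = 8  [[BC ⟂ CD ⇒ 3x-6y+36=0] ∩ [|B−(5, 16)|²=45]]
2. B_y = 10  [[BC ⟂ CD ⇒ 3x-6y+36=0] ∩ [|B−(5, 16)|²=45]]
   so B = (8, 10)

B = (8, 10)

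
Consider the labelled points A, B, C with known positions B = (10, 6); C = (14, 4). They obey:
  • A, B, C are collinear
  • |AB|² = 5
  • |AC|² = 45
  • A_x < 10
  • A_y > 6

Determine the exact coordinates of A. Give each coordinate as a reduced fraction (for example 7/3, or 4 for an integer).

1. A_x = 8  [[A, B, C are collinear ⇒ 2x+4y-44=0] ∩ [|A−(10, 6)|²=5]]
2. A_y = 7  [[A, B, C are collinear ⇒ 2x+4y-44=0] ∩ [|A−(10, 6)|²=5]]
   so A = (8, 7)

A = (8, 7)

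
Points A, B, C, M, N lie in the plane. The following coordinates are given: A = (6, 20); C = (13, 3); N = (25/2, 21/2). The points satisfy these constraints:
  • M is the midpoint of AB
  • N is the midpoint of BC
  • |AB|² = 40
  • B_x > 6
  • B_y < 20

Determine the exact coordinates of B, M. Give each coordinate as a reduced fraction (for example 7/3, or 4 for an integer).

1. B_x = 12  [B = 2·N−C = 2·(25/2, 21/2)−(13, 3)]
2. B_y = 18  [B = 2·N−C = 2·(25/2, 21/2)−(13, 3)]
   so B = (12, 18)
3. M_x = 9  [2·M = A+B = (6, 20)+(12, 18)]
4. M_y = 19  [2·M = A+B = (6, 20)+(12, 18)]
   so M = (9, 19)

B = (12, 18)
M = (9, 19)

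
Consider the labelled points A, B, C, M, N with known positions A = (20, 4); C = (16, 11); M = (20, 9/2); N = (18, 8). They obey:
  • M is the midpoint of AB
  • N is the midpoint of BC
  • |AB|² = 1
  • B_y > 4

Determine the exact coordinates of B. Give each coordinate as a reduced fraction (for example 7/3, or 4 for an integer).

1. B_x = 20  [B = 2·M−A = 2·(20, 9/2)−(20, 4)]
2. B_y = 5  [B = 2·M−A = 2·(20, 9/2)−(20, 4)]
   so B = (20, 5)

B = (20, 5)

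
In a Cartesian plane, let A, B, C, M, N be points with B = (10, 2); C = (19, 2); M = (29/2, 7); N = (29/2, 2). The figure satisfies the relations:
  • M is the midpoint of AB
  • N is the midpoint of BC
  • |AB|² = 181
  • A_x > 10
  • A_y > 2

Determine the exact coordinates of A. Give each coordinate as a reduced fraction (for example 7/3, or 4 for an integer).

1. A_x = 19  [A = 2·M−B = 2·(29/2, 7)−(10, 2)]
2. A_y = 12  [A = 2·M−B = 2·(29/2, 7)−(10, 2)]
   so A = (19, 12)

A = (19, 12)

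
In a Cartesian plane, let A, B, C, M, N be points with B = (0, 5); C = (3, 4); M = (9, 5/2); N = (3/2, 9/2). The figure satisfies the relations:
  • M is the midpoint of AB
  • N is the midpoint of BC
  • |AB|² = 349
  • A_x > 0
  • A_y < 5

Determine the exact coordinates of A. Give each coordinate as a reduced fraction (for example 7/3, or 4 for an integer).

A = (18, 0)

1. A_x = 18  [A = 2·M−B = 2·(9, 5/2)−(0, 5)]
2. A_y = 0  [A = 2·M−B = 2·(9, 5/2)−(0, 5)]
   so A = (18, 0)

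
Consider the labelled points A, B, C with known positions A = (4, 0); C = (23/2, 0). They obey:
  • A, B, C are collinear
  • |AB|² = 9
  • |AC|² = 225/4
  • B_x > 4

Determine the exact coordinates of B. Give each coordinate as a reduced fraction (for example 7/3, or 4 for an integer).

1. B_x = 7  [[A, B, C are collinear ⇒ -15/2y=0] ∩ [|B−(4, 0)|²=9]]
2. B_y = 0  [[A, B, C are collinear ⇒ -15/2y=0] ∩ [|B−(4, 0)|²=9]]
   so B = (7, 0)

B = (7, 0)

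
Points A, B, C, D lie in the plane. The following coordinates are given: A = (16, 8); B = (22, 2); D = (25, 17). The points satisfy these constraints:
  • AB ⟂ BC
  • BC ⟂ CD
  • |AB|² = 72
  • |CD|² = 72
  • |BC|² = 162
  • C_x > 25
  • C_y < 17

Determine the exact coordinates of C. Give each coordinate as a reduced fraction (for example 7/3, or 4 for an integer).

1. C_x = 31  [[AB ⟂ BC ⇒ 6x-6y-120=0] ∩ [|C−(25, 17)|²=72]]
2. C_y = 11  [[AB ⟂ BC ⇒ 6x-6y-120=0] ∩ [|C−(25, 17)|²=72]]
   so C = (31, 11)

C = (31, 11)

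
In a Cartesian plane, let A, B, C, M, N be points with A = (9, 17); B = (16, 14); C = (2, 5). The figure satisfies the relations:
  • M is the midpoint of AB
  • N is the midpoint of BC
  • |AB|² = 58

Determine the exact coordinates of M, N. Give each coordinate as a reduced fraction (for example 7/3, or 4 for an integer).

M = (25/2, 31/2)
N = (9, 19/2)

1. M_x = 25/2  [2·M = A+B = (9, 17)+(16, 14)]
2. M_y = 31/2  [2·M = A+B = (9, 17)+(16, 14)]
   so M = (25/2, 31/2)
3. N_x = 9  [2·N = B+C = (16, 14)+(2, 5)]
4. N_y = 19/2  [2·N = B+C = (16, 14)+(2, 5)]
   so N = (9, 19/2)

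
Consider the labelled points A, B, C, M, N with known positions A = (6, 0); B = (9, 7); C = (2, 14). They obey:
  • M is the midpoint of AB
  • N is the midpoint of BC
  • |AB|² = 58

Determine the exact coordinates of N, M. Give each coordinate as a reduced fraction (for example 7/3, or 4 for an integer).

N = (11/2, 21/2)
M = (15/2, 7/2)

1. M_x = 15/2  [2·M = A+B = (6, 0)+(9, 7)]
2. M_y = 7/2  [2·M = A+B = (6, 0)+(9, 7)]
   so M = (15/2, 7/2)
3. N_x = 11/2  [2·N = B+C = (9, 7)+(2, 14)]
4. N_y = 21/2  [2·N = B+C = (9, 7)+(2, 14)]
   so N = (11/2, 21/2)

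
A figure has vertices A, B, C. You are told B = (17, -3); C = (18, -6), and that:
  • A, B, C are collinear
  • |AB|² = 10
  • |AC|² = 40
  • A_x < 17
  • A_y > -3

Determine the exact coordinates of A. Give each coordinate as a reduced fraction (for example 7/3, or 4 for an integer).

1. A_x = 16  [[A, B, C are collinear ⇒ 3x+1y-48=0] ∩ [|A−(17, -3)|²=10]]
2. A_y = 0  [[A, B, C are collinear ⇒ 3x+1y-48=0] ∩ [|A−(17, -3)|²=10]]
   so A = (16, 0)

A = (16, 0)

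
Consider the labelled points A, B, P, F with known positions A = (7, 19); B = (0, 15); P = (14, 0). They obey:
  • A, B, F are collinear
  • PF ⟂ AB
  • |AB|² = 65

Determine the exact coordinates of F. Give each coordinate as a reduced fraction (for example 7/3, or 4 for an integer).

F = (266/65, 1127/65)

1. F_x = 266/65  [[A, B, F are collinear ⇒ 4x-7y+105=0] ∩ [PF ⟂ AB ⇒ -7x-4y+98=0]]
2. F_y = 1127/65  [[A, B, F are collinear ⇒ 4x-7y+105=0] ∩ [PF ⟂ AB ⇒ -7x-4y+98=0]]
   so F = (266/65, 1127/65)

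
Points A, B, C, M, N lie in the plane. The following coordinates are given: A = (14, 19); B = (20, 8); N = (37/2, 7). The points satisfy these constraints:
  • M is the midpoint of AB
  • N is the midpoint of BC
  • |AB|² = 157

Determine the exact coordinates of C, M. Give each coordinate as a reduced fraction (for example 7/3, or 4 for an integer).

C = (17, 6)
M = (17, 27/2)

1. M_x = 17  [2·M = A+B = (14, 19)+(20, 8)]
2. M_y = 27/2  [2·M = A+B = (14, 19)+(20, 8)]
   so M = (17, 27/2)
3. C_x = 17  [C = 2·N−B = 2·(37/2, 7)−(20, 8)]
4. C_y = 6  [C = 2·N−B = 2·(37/2, 7)−(20, 8)]
   so C = (17, 6)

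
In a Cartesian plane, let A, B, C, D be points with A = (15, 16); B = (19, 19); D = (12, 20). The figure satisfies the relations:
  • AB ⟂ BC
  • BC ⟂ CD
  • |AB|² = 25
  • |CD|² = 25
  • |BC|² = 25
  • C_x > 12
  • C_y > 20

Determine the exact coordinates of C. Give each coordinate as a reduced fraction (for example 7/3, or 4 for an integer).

C = (16, 23)

1. C_x = 16  [[AB ⟂ BC ⇒ 4x+3y-133=0] ∩ [|C−(12, 20)|²=25]]
2. C_y = 23  [[AB ⟂ BC ⇒ 4x+3y-133=0] ∩ [|C−(12, 20)|²=25]]
   so C = (16, 23)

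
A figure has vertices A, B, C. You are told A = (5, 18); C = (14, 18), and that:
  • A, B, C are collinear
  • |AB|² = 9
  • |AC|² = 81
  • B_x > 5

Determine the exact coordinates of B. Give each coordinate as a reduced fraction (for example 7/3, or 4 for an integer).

1. B_x = 8  [[A, B, C are collinear ⇒ -9y+162=0] ∩ [|B−(5, 18)|²=9]]
2. B_y = 18  [[A, B, C are collinear ⇒ -9y+162=0] ∩ [|B−(5, 18)|²=9]]
   so B = (8, 18)

B = (8, 18)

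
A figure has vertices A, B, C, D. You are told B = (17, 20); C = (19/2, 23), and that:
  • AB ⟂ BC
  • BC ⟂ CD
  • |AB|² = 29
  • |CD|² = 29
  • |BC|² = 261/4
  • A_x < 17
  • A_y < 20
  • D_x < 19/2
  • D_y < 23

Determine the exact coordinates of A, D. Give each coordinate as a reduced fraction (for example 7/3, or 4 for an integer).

1. A_x = 15  [[AB ⟂ BC ⇒ 15/2x-3y-135/2=0] ∩ [|A−(17, 20)|²=29]]
2. A_y = 15  [[AB ⟂ BC ⇒ 15/2x-3y-135/2=0] ∩ [|A−(17, 20)|²=29]]
   so A = (15, 15)
3. D_x = 15/2  [[BC ⟂ CD ⇒ -15/2x+3y+9/4=0] ∩ [|D−(19/2, 23)|²=29]]
4. D_y = 18  [[BC ⟂ CD ⇒ -15/2x+3y+9/4=0] ∩ [|D−(19/2, 23)|²=29]]
   so D = (15/2, 18)

A = (15, 15)
D = (15/2, 18)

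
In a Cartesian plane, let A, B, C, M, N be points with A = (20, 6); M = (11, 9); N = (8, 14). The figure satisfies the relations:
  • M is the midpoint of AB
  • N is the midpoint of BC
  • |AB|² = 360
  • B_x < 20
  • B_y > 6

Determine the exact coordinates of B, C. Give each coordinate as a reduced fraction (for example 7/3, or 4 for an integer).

1. B_x = 2  [B = 2·M−A = 2·(11, 9)−(20, 6)]
2. B_y = 12  [B = 2·M−A = 2·(11, 9)−(20, 6)]
   so B = (2, 12)
3. C_x = 14  [C = 2·N−B = 2·(8, 14)−(2, 12)]
4. C_y = 16  [C = 2·N−B = 2·(8, 14)−(2, 12)]
   so C = (14, 16)

B = (2, 12)
C = (14, 16)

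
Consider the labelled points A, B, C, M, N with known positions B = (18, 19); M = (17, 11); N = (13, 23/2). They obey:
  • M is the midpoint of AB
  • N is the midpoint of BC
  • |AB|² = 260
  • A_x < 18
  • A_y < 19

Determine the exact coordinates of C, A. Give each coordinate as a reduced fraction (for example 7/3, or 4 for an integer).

1. A_x = 16  [A = 2·M−B = 2·(17, 11)−(18, 19)]
2. A_y = 3  [A = 2·M−B = 2·(17, 11)−(18, 19)]
   so A = (16, 3)
3. C_x = 8  [C = 2·N−B = 2·(13, 23/2)−(18, 19)]
4. C_y = 4  [C = 2·N−B = 2·(13, 23/2)−(18, 19)]
   so C = (8, 4)

C = (8, 4)
A = (16, 3)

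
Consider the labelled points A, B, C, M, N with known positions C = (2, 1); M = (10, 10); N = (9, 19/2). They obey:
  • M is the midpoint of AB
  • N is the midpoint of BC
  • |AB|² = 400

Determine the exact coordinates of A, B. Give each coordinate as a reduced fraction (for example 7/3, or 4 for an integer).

A = (4, 2)
B = (16, 18)

1. B_x = 16  [B = 2·N−C = 2·(9, 19/2)−(2, 1)]
2. B_y = 18  [B = 2·N−C = 2·(9, 19/2)−(2, 1)]
   so B = (16, 18)
3. A_x = 4  [A = 2·M−B = 2·(10, 10)−(16, 18)]
4. A_y = 2  [A = 2·M−B = 2·(10, 10)−(16, 18)]
   so A = (4, 2)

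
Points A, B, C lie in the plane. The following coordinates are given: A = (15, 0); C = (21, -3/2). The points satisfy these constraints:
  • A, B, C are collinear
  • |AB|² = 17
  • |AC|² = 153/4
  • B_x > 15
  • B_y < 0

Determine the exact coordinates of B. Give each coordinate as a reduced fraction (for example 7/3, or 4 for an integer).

B = (19, -1)

1. B_x = 19  [[A, B, C are collinear ⇒ -3/2x-6y+45/2=0] ∩ [|B−(15, 0)|²=17]]
2. B_y = -1  [[A, B, C are collinear ⇒ -3/2x-6y+45/2=0] ∩ [|B−(15, 0)|²=17]]
   so B = (19, -1)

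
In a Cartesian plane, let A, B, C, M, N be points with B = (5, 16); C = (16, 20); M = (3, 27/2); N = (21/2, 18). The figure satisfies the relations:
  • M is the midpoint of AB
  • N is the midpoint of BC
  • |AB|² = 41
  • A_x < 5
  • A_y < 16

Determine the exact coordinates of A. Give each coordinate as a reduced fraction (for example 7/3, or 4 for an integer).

A = (1, 11)

1. A_x = 1  [A = 2·M−B = 2·(3, 27/2)−(5, 16)]
2. A_y = 11  [A = 2·M−B = 2·(3, 27/2)−(5, 16)]
   so A = (1, 11)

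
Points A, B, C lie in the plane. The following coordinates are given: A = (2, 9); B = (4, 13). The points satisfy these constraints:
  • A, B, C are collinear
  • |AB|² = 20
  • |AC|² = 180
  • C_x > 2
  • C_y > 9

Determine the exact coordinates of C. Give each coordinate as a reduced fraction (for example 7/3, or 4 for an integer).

1. C_x = 8  [[A, B, C are collinear ⇒ -4x+2y-10=0] ∩ [|C−(2, 9)|²=180]]
2. C_y = 21  [[A, B, C are collinear ⇒ -4x+2y-10=0] ∩ [|C−(2, 9)|²=180]]
   so C = (8, 21)

C = (8, 21)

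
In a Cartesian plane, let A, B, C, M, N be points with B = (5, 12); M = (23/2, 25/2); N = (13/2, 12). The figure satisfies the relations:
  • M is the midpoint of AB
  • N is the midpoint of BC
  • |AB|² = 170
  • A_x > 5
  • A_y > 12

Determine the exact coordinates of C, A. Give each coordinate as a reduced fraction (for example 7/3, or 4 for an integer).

C = (8, 12)
A = (18, 13)

1. A_x = 18  [A = 2·M−B = 2·(23/2, 25/2)−(5, 12)]
2. A_y = 13  [A = 2·M−B = 2·(23/2, 25/2)−(5, 12)]
   so A = (18, 13)
3. C_x = 8  [C = 2·N−B = 2·(13/2, 12)−(5, 12)]
4. C_y = 12  [C = 2·N−B = 2·(13/2, 12)−(5, 12)]
   so C = (8, 12)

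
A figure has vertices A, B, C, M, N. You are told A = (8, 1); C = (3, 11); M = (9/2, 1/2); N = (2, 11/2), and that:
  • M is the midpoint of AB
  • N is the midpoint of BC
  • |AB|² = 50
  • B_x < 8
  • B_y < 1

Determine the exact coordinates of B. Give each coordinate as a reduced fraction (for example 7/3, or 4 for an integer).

1. B_x = 1  [B = 2·M−A = 2·(9/2, 1/2)−(8, 1)]
2. B_y = 0  [B = 2·M−A = 2·(9/2, 1/2)−(8, 1)]
   so B = (1, 0)

B = (1, 0)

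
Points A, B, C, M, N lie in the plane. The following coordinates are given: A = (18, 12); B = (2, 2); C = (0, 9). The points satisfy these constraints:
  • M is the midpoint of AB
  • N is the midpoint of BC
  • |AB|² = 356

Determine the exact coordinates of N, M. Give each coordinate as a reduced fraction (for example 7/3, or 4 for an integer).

N = (1, 11/2)
M = (10, 7)

1. M_x = 10  [2·M = A+B = (18, 12)+(2, 2)]
2. M_y = 7  [2·M = A+B = (18, 12)+(2, 2)]
   so M = (10, 7)
3. N_x = 1  [2·N = B+C = (2, 2)+(0, 9)]
4. N_y = 11/2  [2·N = B+C = (2, 2)+(0, 9)]
   so N = (1, 11/2)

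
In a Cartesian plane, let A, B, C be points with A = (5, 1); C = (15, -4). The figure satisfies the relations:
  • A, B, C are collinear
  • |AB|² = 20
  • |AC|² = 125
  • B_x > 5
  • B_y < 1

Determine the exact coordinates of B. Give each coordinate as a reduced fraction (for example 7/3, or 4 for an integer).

1. B_x = 9  [[A, B, C are collinear ⇒ -5x-10y+35=0] ∩ [|B−(5, 1)|²=20]]
2. B_y = -1  [[A, B, C are collinear ⇒ -5x-10y+35=0] ∩ [|B−(5, 1)|²=20]]
   so B = (9, -1)

B = (9, -1)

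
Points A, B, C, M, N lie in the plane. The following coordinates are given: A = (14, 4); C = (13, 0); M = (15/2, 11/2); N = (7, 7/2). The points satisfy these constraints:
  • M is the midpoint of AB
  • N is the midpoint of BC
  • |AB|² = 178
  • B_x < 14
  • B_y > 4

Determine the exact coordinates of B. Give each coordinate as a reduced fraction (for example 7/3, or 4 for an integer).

1. B_x = 1  [B = 2·M−A = 2·(15/2, 11/2)−(14, 4)]
2. B_y = 7  [B = 2·M−A = 2·(15/2, 11/2)−(14, 4)]
   so B = (1, 7)

B = (1, 7)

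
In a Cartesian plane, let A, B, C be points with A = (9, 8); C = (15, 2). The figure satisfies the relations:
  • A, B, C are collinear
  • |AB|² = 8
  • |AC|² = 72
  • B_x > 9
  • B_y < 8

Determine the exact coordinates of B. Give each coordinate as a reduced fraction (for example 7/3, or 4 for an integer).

1. B_x = 11  [[A, B, C are collinear ⇒ -6x-6y+102=0] ∩ [|B−(9, 8)|²=8]]
2. B_y = 6  [[A, B, C are collinear ⇒ -6x-6y+102=0] ∩ [|B−(9, 8)|²=8]]
   so B = (11, 6)

B = (11, 6)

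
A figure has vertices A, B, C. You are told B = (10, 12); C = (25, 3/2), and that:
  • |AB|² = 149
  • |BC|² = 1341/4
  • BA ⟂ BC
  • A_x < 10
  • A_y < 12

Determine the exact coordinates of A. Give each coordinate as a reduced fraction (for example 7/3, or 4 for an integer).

A = (3, 2)

1. A_x = 3  [[BA ⟂ BC ⇒ 15x-21/2y-24=0] ∩ [|A−(10, 12)|²=149]]
2. A_y = 2  [[BA ⟂ BC ⇒ 15x-21/2y-24=0] ∩ [|A−(10, 12)|²=149]]
   so A = (3, 2)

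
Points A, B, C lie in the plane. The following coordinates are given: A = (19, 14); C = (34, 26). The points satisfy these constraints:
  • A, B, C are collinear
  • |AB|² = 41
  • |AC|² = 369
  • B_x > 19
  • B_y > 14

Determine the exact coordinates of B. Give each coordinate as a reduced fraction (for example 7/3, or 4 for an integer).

B = (24, 18)

1. B_x = 24  [[A, B, C are collinear ⇒ 12x-15y-18=0] ∩ [|B−(19, 14)|²=41]]
2. B_y = 18  [[A, B, C are collinear ⇒ 12x-15y-18=0] ∩ [|B−(19, 14)|²=41]]
   so B = (24, 18)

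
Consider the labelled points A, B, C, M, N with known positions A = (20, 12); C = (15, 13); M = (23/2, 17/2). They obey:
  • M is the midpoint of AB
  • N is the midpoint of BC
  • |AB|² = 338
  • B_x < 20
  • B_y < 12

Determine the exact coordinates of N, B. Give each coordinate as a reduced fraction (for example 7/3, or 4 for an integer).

1. B_x = 3  [B = 2·M−A = 2·(23/2, 17/2)−(20, 12)]
2. B_y = 5  [B = 2·M−A = 2·(23/2, 17/2)−(20, 12)]
   so B = (3, 5)
3. N_x = 9  [2·N = B+C = (3, 5)+(15, 13)]
4. N_y = 9  [2·N = B+C = (3, 5)+(15, 13)]
   so N = (9, 9)

N = (9, 9)
B = (3, 5)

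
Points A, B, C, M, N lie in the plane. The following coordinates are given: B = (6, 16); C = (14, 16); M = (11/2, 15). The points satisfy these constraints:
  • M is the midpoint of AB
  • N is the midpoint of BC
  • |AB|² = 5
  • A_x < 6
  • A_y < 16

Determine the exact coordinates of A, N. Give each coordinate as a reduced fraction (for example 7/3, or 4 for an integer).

1. A_x = 5  [A = 2·M−B = 2·(11/2, 15)−(6, 16)]
2. A_y = 14  [A = 2·M−B = 2·(11/2, 15)−(6, 16)]
   so A = (5, 14)
3. N_x = 10  [2·N = B+C = (6, 16)+(14, 16)]
4. N_y = 16  [2·N = B+C = (6, 16)+(14, 16)]
   so N = (10, 16)

A = (5, 14)
N = (10, 16)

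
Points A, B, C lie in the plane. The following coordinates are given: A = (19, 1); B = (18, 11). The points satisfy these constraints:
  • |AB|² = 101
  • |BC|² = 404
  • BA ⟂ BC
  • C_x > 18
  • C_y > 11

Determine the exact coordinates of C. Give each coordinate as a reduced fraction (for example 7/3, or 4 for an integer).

C = (38, 13)

1. C_x = 38  [[BA ⟂ BC ⇒ 1x-10y+92=0] ∩ [|C−(18, 11)|²=404]]
2. C_y = 13  [[BA ⟂ BC ⇒ 1x-10y+92=0] ∩ [|C−(18, 11)|²=404]]
   so C = (38, 13)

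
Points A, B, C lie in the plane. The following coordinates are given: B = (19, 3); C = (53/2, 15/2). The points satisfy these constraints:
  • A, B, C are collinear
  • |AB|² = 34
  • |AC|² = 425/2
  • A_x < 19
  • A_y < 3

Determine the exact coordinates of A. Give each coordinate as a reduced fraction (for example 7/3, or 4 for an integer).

1. A_x = 14  [[A, B, C are collinear ⇒ -9/2x+15/2y+63=0] ∩ [|A−(19, 3)|²=34]]
2. A_y = 0  [[A, B, C are collinear ⇒ -9/2x+15/2y+63=0] ∩ [|A−(19, 3)|²=34]]
   so A = (14, 0)

A = (14, 0)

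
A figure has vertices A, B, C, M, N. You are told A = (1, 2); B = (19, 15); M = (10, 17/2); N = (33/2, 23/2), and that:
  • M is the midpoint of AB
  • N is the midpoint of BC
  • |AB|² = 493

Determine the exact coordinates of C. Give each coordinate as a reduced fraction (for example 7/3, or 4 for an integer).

C = (14, 8)

1. C_x = 14  [C = 2·N−B = 2·(33/2, 23/2)−(19, 15)]
2. C_y = 8  [C = 2·N−B = 2·(33/2, 23/2)−(19, 15)]
   so C = (14, 8)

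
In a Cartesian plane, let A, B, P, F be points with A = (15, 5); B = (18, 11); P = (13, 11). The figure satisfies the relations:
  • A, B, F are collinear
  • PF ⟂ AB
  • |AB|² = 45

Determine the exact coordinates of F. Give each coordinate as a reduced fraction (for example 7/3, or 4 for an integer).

F = (17, 9)

1. F_x = 17  [[A, B, F are collinear ⇒ -6x+3y+75=0] ∩ [PF ⟂ AB ⇒ 3x+6y-105=0]]
2. F_y = 9  [[A, B, F are collinear ⇒ -6x+3y+75=0] ∩ [PF ⟂ AB ⇒ 3x+6y-105=0]]
   so F = (17, 9)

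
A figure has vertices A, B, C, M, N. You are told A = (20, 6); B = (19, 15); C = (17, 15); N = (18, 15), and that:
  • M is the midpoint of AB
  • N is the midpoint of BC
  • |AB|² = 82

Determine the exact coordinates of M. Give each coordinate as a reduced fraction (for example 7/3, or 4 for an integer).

1. M_x = 39/2  [2·M = A+B = (20, 6)+(19, 15)]
2. M_y = 21/2  [2·M = A+B = (20, 6)+(19, 15)]
   so M = (39/2, 21/2)

M = (39/2, 21/2)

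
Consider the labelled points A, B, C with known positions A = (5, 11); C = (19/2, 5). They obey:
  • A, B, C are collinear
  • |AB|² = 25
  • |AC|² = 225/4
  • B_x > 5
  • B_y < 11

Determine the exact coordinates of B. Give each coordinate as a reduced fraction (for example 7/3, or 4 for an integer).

1. B_x = 8  [[A, B, C are collinear ⇒ -6x-9/2y+159/2=0] ∩ [|B−(5, 11)|²=25]]
2. B_y = 7  [[A, B, C are collinear ⇒ -6x-9/2y+159/2=0] ∩ [|B−(5, 11)|²=25]]
   so B = (8, 7)

B = (8, 7)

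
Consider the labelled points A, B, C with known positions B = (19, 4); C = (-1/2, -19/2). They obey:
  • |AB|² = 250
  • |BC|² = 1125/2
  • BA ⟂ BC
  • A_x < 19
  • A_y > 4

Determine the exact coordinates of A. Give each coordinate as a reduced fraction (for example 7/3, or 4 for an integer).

A = (10, 17)

1. A_x = 10  [[BA ⟂ BC ⇒ -39/2x-27/2y+849/2=0] ∩ [|A−(19, 4)|²=250]]
2. A_y = 17  [[BA ⟂ BC ⇒ -39/2x-27/2y+849/2=0] ∩ [|A−(19, 4)|²=250]]
   so A = (10, 17)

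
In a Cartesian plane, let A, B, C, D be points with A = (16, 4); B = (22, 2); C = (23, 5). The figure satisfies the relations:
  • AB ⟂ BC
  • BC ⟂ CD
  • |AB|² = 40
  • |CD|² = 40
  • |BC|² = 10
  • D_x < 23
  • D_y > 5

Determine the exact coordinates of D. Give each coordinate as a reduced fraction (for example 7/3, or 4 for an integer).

D = (17, 7)

1. D_x = 17  [[BC ⟂ CD ⇒ 1x+3y-38=0] ∩ [|D−(23, 5)|²=40]]
2. D_y = 7  [[BC ⟂ CD ⇒ 1x+3y-38=0] ∩ [|D−(23, 5)|²=40]]
   so D = (17, 7)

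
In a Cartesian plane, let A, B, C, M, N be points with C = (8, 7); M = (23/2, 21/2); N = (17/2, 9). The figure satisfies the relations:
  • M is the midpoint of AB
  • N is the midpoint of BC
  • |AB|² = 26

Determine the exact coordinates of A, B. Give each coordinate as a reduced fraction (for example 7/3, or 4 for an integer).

A = (14, 10)
B = (9, 11)

1. B_x = 9  [B = 2·N−C = 2·(17/2, 9)−(8, 7)]
2. B_y = 11  [B = 2·N−C = 2·(17/2, 9)−(8, 7)]
   so B = (9, 11)
3. A_x = 14  [A = 2·M−B = 2·(23/2, 21/2)−(9, 11)]
4. A_y = 10  [A = 2·M−B = 2·(23/2, 21/2)−(9, 11)]
   so A = (14, 10)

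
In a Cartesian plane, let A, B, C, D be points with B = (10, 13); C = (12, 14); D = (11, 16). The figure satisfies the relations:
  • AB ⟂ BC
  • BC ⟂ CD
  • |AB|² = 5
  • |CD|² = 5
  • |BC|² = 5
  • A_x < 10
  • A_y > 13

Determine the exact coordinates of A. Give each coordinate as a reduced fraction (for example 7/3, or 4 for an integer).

A = (9, 15)

1. A_x = 9  [[AB ⟂ BC ⇒ -2x-1y+33=0] ∩ [|A−(10, 13)|²=5]]
2. A_y = 15  [[AB ⟂ BC ⇒ -2x-1y+33=0] ∩ [|A−(10, 13)|²=5]]
   so A = (9, 15)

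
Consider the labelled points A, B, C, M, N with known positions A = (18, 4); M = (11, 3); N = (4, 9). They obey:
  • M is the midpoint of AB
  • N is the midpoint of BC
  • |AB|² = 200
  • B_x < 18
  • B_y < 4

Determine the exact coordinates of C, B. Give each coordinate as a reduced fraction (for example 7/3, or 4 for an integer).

C = (4, 16)
B = (4, 2)

1. B_x = 4  [B = 2·M−A = 2·(11, 3)−(18, 4)]
2. B_y = 2  [B = 2·M−A = 2·(11, 3)−(18, 4)]
   so B = (4, 2)
3. C_x = 4  [C = 2·N−B = 2·(4, 9)−(4, 2)]
4. C_y = 16  [C = 2·N−B = 2·(4, 9)−(4, 2)]
   so C = (4, 16)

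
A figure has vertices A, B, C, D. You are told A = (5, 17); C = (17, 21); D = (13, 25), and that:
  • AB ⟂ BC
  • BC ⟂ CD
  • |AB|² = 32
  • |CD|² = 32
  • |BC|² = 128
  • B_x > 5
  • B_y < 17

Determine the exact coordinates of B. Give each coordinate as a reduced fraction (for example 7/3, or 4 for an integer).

B = (9, 13)

1. B_x = 9  [[BC ⟂ CD ⇒ 4x-4y+16=0] ∩ [|B−(5, 17)|²=32]]
2. B_y = 13  [[BC ⟂ CD ⇒ 4x-4y+16=0] ∩ [|B−(5, 17)|²=32]]
   so B = (9, 13)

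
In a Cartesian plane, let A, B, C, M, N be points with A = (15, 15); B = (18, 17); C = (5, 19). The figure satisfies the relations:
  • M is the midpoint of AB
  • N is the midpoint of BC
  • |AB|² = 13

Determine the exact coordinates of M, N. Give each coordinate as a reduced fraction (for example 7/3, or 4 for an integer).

1. M_x = 33/2  [2·M = A+B = (15, 15)+(18, 17)]
2. M_y = 16  [2·M = A+B = (15, 15)+(18, 17)]
   so M = (33/2, 16)
3. N_x = 23/2  [2·N = B+C = (18, 17)+(5, 19)]
4. N_y = 18  [2·N = B+C = (18, 17)+(5, 19)]
   so N = (23/2, 18)

M = (33/2, 16)
N = (23/2, 18)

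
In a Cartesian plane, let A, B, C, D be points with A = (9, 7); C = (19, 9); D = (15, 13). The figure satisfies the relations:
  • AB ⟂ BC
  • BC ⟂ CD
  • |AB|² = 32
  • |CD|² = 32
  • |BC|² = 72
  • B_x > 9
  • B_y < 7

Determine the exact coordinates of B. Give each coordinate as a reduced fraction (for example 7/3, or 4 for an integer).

1. B_x = 13  [[BC ⟂ CD ⇒ 4x-4y-40=0] ∩ [|B−(9, 7)|²=32]]
2. B_y = 3  [[BC ⟂ CD ⇒ 4x-4y-40=0] ∩ [|B−(9, 7)|²=32]]
   so B = (13, 3)

B = (13, 3)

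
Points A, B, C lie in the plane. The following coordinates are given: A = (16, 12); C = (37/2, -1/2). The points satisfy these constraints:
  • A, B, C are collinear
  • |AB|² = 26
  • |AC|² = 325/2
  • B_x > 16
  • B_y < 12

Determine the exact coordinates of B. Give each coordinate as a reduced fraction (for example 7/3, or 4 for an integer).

B = (17, 7)

1. B_x = 17  [[A, B, C are collinear ⇒ -25/2x-5/2y+230=0] ∩ [|B−(16, 12)|²=26]]
2. B_y = 7  [[A, B, C are collinear ⇒ -25/2x-5/2y+230=0] ∩ [|B−(16, 12)|²=26]]
   so B = (17, 7)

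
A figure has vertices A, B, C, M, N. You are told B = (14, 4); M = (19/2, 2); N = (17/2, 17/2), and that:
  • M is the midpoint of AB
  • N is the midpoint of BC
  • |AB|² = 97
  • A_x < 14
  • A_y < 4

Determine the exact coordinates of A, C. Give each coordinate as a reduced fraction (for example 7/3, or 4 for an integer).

1. A_x = 5  [A = 2·M−B = 2·(19/2, 2)−(14, 4)]
2. A_y = 0  [A = 2·M−B = 2·(19/2, 2)−(14, 4)]
   so A = (5, 0)
3. C_x = 3  [C = 2·N−B = 2·(17/2, 17/2)−(14, 4)]
4. C_y = 13  [C = 2·N−B = 2·(17/2, 17/2)−(14, 4)]
   so C = (3, 13)

A = (5, 0)
C = (3, 13)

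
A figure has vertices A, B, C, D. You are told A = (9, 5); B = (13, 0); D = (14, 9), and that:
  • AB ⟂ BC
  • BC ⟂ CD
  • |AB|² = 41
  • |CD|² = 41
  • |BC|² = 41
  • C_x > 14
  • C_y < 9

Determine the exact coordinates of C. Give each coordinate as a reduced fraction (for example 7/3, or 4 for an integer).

C = (18, 4)

1. C_x = 18  [[AB ⟂ BC ⇒ 4x-5y-52=0] ∩ [|C−(14, 9)|²=41]]
2. C_y = 4  [[AB ⟂ BC ⇒ 4x-5y-52=0] ∩ [|C−(14, 9)|²=41]]
   so C = (18, 4)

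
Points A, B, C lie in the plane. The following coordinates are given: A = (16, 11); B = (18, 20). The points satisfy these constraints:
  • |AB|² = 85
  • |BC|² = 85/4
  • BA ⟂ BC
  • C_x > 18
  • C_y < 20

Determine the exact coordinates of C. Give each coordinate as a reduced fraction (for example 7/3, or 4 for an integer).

1. C_x = 45/2  [[BA ⟂ BC ⇒ -2x-9y+216=0] ∩ [|C−(18, 20)|²=85/4]]
2. C_y = 19  [[BA ⟂ BC ⇒ -2x-9y+216=0] ∩ [|C−(18, 20)|²=85/4]]
   so C = (45/2, 19)

C = (45/2, 19)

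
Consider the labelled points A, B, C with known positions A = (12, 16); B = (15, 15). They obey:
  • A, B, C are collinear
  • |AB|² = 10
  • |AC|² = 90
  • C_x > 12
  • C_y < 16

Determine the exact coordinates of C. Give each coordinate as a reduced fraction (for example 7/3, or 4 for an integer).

1. C_x = 21  [[A, B, C are collinear ⇒ 1x+3y-60=0] ∩ [|C−(12, 16)|²=90]]
2. C_y = 13  [[A, B, C are collinear ⇒ 1x+3y-60=0] ∩ [|C−(12, 16)|²=90]]
   so C = (21, 13)

C = (21, 13)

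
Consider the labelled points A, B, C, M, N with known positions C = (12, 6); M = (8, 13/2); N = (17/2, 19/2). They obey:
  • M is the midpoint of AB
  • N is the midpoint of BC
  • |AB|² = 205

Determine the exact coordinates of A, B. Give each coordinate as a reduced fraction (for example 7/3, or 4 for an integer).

1. B_x = 5  [B = 2·N−C = 2·(17/2, 19/2)−(12, 6)]
2. B_y = 13  [B = 2·N−C = 2·(17/2, 19/2)−(12, 6)]
   so B = (5, 13)
3. A_x = 11  [A = 2·M−B = 2·(8, 13/2)−(5, 13)]
4. A_y = 0  [A = 2·M−B = 2·(8, 13/2)−(5, 13)]
   so A = (11, 0)

A = (11, 0)
B = (5, 13)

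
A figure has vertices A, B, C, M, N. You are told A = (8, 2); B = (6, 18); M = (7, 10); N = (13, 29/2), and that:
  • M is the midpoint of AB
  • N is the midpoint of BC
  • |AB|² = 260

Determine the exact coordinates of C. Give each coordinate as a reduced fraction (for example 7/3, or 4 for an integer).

1. C_x = 20  [C = 2·N−B = 2·(13, 29/2)−(6, 18)]
2. C_y = 11  [C = 2·N−B = 2·(13, 29/2)−(6, 18)]
   so C = (20, 11)

C = (20, 11)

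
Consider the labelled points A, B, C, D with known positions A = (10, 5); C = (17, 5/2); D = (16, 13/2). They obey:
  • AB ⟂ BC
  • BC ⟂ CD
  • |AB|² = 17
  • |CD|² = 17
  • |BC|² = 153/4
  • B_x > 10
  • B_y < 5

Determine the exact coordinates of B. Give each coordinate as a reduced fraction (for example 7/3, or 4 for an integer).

1. B_x = 11  [[BC ⟂ CD ⇒ 1x-4y-7=0] ∩ [|B−(10, 5)|²=17]]
2. B_y = 1  [[BC ⟂ CD ⇒ 1x-4y-7=0] ∩ [|B−(10, 5)|²=17]]
   so B = (11, 1)

B = (11, 1)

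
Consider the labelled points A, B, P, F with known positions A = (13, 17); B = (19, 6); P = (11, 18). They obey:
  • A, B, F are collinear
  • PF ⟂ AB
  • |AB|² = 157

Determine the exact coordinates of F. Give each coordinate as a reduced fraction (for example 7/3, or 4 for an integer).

F = (1903/157, 2922/157)

1. F_x = 1903/157  [[A, B, F are collinear ⇒ 11x+6y-245=0] ∩ [PF ⟂ AB ⇒ 6x-11y+132=0]]
2. F_y = 2922/157  [[A, B, F are collinear ⇒ 11x+6y-245=0] ∩ [PF ⟂ AB ⇒ 6x-11y+132=0]]
   so F = (1903/157, 2922/157)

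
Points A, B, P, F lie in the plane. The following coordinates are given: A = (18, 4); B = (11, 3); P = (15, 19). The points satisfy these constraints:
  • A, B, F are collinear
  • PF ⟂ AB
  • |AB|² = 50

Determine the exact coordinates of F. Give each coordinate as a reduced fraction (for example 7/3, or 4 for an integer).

1. F_x = 429/25  [[A, B, F are collinear ⇒ 1x-7y+10=0] ∩ [PF ⟂ AB ⇒ -7x-1y+124=0]]
2. F_y = 97/25  [[A, B, F are collinear ⇒ 1x-7y+10=0] ∩ [PF ⟂ AB ⇒ -7x-1y+124=0]]
   so F = (429/25, 97/25)

F = (429/25, 97/25)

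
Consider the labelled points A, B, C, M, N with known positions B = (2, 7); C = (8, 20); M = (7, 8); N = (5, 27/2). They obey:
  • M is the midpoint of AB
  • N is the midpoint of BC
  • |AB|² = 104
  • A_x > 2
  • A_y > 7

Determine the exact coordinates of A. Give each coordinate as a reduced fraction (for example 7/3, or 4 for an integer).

A = (12, 9)

1. A_x = 12  [A = 2·M−B = 2·(7, 8)−(2, 7)]
2. A_y = 9  [A = 2·M−B = 2·(7, 8)−(2, 7)]
   so A = (12, 9)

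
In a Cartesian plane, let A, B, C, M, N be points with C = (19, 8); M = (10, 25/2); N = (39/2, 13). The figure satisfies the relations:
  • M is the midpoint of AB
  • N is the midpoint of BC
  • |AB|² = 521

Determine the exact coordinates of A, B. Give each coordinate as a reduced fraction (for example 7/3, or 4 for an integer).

1. B_x = 20  [B = 2·N−C = 2·(39/2, 13)−(19, 8)]
2. B_y = 18  [B = 2·N−C = 2·(39/2, 13)−(19, 8)]
   so B = (20, 18)
3. A_x = 0  [A = 2·M−B = 2·(10, 25/2)−(20, 18)]
4. A_y = 7  [A = 2·M−B = 2·(10, 25/2)−(20, 18)]
   so A = (0, 7)

A = (0, 7)
B = (20, 18)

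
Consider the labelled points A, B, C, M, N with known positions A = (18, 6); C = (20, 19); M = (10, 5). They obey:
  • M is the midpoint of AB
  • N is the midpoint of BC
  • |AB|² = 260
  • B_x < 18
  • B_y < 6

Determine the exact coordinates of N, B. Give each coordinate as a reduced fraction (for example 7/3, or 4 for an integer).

1. B_x = 2  [B = 2·M−A = 2·(10, 5)−(18, 6)]
2. B_y = 4  [B = 2·M−A = 2·(10, 5)−(18, 6)]
   so B = (2, 4)
3. N_x = 11  [2·N = B+C = (2, 4)+(20, 19)]
4. N_y = 23/2  [2·N = B+C = (2, 4)+(20, 19)]
   so N = (11, 23/2)

N = (11, 23/2)
B = (2, 4)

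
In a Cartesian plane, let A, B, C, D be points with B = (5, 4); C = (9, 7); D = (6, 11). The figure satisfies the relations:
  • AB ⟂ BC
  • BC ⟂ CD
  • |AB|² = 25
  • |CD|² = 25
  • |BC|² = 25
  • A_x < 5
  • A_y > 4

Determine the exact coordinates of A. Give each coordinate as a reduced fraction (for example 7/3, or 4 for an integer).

1. A_x = 2  [[AB ⟂ BC ⇒ -4x-3y+32=0] ∩ [|A−(5, 4)|²=25]]
2. A_y = 8  [[AB ⟂ BC ⇒ -4x-3y+32=0] ∩ [|A−(5, 4)|²=25]]
   so A = (2, 8)

A = (2, 8)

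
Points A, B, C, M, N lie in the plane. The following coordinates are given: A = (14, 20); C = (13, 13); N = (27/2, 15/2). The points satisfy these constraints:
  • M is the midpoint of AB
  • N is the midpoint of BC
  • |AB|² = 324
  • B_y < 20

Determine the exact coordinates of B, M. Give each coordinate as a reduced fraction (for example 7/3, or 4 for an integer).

B = (14, 2)
M = (14, 11)

1. B_x = 14  [B = 2·N−C = 2·(27/2, 15/2)−(13, 13)]
2. B_y = 2  [B = 2·N−C = 2·(27/2, 15/2)−(13, 13)]
   so B = (14, 2)
3. M_x = 14  [2·M = A+B = (14, 20)+(14, 2)]
4. M_y = 11  [2·M = A+B = (14, 20)+(14, 2)]
   so M = (14, 11)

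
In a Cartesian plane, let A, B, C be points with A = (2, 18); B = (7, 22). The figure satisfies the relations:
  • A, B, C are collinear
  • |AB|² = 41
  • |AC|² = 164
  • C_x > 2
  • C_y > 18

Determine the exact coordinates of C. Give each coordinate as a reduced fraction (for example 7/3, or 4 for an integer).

1. C_x = 12  [[A, B, C are collinear ⇒ -4x+5y-82=0] ∩ [|C−(2, 18)|²=164]]
2. C_y = 26  [[A, B, C are collinear ⇒ -4x+5y-82=0] ∩ [|C−(2, 18)|²=164]]
   so C = (12, 26)

C = (12, 26)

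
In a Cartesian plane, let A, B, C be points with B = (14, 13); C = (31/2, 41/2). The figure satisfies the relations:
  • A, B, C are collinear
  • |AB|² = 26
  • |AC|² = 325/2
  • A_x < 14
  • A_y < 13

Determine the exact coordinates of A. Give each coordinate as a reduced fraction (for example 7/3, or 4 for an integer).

A = (13, 8)

1. A_x = 13  [[A, B, C are collinear ⇒ -15/2x+3/2y+171/2=0] ∩ [|A−(14, 13)|²=26]]
2. A_y = 8  [[A, B, C are collinear ⇒ -15/2x+3/2y+171/2=0] ∩ [|A−(14, 13)|²=26]]
   so A = (13, 8)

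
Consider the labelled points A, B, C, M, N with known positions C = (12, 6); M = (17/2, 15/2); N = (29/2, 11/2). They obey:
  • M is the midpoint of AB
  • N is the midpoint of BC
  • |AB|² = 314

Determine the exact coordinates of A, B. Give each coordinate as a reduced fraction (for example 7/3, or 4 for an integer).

1. B_x = 17  [B = 2·N−C = 2·(29/2, 11/2)−(12, 6)]
2. B_y = 5  [B = 2·N−C = 2·(29/2, 11/2)−(12, 6)]
   so B = (17, 5)
3. A_x = 0  [A = 2·M−B = 2·(17/2, 15/2)−(17, 5)]
4. A_y = 10  [A = 2·M−B = 2·(17/2, 15/2)−(17, 5)]
   so A = (0, 10)

A = (0, 10)
B = (17, 5)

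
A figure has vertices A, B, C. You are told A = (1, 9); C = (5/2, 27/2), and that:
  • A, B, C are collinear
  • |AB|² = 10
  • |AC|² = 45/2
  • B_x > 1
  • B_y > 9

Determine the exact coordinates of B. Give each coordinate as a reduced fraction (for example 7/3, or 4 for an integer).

B = (2, 12)

1. B_x = 2  [[A, B, C are collinear ⇒ 9/2x-3/2y+9=0] ∩ [|B−(1, 9)|²=10]]
2. B_y = 12  [[A, B, C are collinear ⇒ 9/2x-3/2y+9=0] ∩ [|B−(1, 9)|²=10]]
   so B = (2, 12)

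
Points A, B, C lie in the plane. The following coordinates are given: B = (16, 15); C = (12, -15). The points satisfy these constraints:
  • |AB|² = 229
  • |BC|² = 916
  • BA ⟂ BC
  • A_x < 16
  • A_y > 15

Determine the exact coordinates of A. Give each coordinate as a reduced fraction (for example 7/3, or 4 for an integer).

A = (1, 17)

1. A_x = 1  [[BA ⟂ BC ⇒ -4x-30y+514=0] ∩ [|A−(16, 15)|²=229]]
2. A_y = 17  [[BA ⟂ BC ⇒ -4x-30y+514=0] ∩ [|A−(16, 15)|²=229]]
   so A = (1, 17)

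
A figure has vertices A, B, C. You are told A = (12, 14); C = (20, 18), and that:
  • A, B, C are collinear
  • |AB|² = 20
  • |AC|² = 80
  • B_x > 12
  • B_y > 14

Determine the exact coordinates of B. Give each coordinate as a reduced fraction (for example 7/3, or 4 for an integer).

B = (16, 16)

1. B_x = 16  [[A, B, C are collinear ⇒ 4x-8y+64=0] ∩ [|B−(12, 14)|²=20]]
2. B_y = 16  [[A, B, C are collinear ⇒ 4x-8y+64=0] ∩ [|B−(12, 14)|²=20]]
   so B = (16, 16)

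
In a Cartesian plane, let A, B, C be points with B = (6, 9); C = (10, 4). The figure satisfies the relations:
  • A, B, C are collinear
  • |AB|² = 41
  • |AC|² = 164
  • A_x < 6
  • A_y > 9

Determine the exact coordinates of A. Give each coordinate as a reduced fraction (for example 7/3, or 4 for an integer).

A = (2, 14)

1. A_x = 2  [[A, B, C are collinear ⇒ 5x+4y-66=0] ∩ [|A−(6, 9)|²=41]]
2. A_y = 14  [[A, B, C are collinear ⇒ 5x+4y-66=0] ∩ [|A−(6, 9)|²=41]]
   so A = (2, 14)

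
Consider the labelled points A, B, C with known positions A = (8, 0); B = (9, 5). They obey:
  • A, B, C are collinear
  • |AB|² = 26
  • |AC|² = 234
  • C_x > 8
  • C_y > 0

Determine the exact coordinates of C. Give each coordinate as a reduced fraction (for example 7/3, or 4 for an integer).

1. C_x = 11  [[A, B, C are collinear ⇒ -5x+1y+40=0] ∩ [|C−(8, 0)|²=234]]
2. C_y = 15  [[A, B, C are collinear ⇒ -5x+1y+40=0] ∩ [|C−(8, 0)|²=234]]
   so C = (11, 15)

C = (11, 15)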